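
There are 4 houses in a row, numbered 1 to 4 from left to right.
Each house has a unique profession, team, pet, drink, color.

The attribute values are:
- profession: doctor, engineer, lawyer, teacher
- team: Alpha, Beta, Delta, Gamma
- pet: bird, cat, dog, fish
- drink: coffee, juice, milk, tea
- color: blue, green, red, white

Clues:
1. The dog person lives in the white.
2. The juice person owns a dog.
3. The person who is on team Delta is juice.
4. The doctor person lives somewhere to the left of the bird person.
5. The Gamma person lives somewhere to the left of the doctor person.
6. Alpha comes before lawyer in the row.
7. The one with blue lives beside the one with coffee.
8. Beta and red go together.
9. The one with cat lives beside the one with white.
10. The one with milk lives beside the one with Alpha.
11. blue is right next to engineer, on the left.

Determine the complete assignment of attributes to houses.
Solution:

House | Profession | Team | Pet | Drink | Color
-----------------------------------------------
  1   | teacher | Gamma | fish | milk | blue
  2   | engineer | Alpha | cat | coffee | green
  3   | doctor | Delta | dog | juice | white
  4   | lawyer | Beta | bird | tea | red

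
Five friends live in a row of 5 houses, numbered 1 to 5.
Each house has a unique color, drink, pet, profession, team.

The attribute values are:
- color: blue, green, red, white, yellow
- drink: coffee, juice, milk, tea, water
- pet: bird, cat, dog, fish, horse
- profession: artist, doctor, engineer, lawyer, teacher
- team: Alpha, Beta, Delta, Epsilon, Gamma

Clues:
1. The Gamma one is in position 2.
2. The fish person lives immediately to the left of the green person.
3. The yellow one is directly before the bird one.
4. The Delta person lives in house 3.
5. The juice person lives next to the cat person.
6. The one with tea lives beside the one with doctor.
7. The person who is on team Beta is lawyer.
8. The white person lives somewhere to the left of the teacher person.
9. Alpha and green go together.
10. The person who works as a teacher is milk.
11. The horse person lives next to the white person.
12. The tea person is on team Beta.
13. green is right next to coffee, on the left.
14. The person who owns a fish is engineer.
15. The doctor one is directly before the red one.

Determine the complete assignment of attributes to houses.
Solution:

House | Color | Drink | Pet | Profession | Team
-----------------------------------------------
  1   | yellow | tea | horse | lawyer | Beta
  2   | white | water | bird | doctor | Gamma
  3   | red | juice | fish | engineer | Delta
  4   | green | milk | cat | teacher | Alpha
  5   | blue | coffee | dog | artist | Epsilon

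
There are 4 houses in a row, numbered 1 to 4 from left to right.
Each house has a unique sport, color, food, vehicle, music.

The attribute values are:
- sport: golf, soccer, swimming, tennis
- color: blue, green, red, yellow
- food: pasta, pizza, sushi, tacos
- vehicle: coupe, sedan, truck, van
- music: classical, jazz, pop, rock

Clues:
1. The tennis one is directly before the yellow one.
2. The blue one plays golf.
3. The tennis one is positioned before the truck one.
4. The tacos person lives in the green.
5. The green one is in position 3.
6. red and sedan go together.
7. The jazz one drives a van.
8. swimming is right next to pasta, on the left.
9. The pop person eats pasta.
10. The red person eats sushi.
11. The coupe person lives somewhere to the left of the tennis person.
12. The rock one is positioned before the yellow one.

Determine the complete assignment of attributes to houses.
Solution:

House | Sport | Color | Food | Vehicle | Music
----------------------------------------------
  1   | swimming | red | sushi | sedan | rock
  2   | golf | blue | pasta | coupe | pop
  3   | tennis | green | tacos | van | jazz
  4   | soccer | yellow | pizza | truck | classical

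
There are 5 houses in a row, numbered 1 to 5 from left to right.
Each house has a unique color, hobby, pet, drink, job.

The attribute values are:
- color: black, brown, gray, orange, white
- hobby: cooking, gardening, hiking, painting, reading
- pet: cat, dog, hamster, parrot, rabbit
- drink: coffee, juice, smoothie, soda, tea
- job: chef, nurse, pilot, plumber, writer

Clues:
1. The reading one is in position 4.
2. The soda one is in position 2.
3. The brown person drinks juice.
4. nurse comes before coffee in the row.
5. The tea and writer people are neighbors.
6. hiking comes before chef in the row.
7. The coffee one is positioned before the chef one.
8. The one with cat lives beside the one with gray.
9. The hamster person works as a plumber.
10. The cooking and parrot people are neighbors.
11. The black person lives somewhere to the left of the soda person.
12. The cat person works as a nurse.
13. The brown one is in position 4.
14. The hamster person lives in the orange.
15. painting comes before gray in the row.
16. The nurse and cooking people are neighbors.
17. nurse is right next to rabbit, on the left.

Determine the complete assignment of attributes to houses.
Solution:

House | Color | Hobby | Pet | Drink | Job
-----------------------------------------
  1   | black | painting | cat | tea | nurse
  2   | gray | cooking | rabbit | soda | writer
  3   | white | hiking | parrot | coffee | pilot
  4   | brown | reading | dog | juice | chef
  5   | orange | gardening | hamster | smoothie | plumber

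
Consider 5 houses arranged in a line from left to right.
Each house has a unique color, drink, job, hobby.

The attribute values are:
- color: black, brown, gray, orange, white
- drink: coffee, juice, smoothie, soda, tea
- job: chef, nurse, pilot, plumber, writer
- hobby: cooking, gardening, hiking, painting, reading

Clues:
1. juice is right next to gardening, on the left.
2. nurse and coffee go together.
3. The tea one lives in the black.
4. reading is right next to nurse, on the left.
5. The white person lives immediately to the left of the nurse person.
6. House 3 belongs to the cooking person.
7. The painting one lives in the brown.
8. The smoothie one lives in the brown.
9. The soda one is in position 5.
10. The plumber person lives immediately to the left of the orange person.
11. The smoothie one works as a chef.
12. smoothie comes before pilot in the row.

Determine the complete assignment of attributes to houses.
Solution:

House | Color | Drink | Job | Hobby
-----------------------------------
  1   | white | juice | plumber | reading
  2   | orange | coffee | nurse | gardening
  3   | black | tea | writer | cooking
  4   | brown | smoothie | chef | painting
  5   | gray | soda | pilot | hiking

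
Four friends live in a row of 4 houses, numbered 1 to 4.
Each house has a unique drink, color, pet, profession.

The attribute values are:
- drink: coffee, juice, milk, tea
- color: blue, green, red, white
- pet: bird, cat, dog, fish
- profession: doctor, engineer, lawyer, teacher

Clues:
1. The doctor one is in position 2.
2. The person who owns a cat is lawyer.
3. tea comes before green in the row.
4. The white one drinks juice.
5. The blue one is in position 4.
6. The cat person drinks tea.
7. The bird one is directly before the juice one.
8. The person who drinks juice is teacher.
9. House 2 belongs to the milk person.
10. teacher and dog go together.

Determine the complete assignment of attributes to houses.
Solution:

House | Drink | Color | Pet | Profession
----------------------------------------
  1   | tea | red | cat | lawyer
  2   | milk | green | bird | doctor
  3   | juice | white | dog | teacher
  4   | coffee | blue | fish | engineer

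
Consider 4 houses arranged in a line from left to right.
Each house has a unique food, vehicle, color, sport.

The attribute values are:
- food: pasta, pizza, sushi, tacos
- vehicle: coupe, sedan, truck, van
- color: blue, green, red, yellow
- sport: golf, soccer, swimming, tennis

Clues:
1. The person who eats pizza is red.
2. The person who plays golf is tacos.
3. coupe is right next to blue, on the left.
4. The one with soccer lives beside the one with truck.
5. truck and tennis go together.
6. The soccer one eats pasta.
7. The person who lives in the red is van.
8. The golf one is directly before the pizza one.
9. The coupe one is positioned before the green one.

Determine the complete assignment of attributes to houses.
Solution:

House | Food | Vehicle | Color | Sport
--------------------------------------
  1   | pasta | coupe | yellow | soccer
  2   | sushi | truck | blue | tennis
  3   | tacos | sedan | green | golf
  4   | pizza | van | red | swimming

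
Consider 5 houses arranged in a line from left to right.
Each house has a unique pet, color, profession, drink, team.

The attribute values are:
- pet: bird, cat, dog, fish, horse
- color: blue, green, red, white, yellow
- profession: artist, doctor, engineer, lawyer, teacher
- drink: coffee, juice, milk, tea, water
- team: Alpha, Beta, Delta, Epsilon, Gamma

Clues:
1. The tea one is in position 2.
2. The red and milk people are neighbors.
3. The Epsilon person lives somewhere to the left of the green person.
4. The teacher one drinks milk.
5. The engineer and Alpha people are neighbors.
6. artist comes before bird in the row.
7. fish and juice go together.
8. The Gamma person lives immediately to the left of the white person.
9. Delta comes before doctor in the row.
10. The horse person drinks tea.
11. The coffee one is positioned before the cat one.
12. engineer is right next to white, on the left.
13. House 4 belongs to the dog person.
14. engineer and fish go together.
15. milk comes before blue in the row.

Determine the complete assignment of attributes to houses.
Solution:

House | Pet | Color | Profession | Drink | Team
-----------------------------------------------
  1   | fish | yellow | engineer | juice | Gamma
  2   | horse | white | artist | tea | Alpha
  3   | bird | red | lawyer | coffee | Epsilon
  4   | dog | green | teacher | milk | Delta
  5   | cat | blue | doctor | water | Beta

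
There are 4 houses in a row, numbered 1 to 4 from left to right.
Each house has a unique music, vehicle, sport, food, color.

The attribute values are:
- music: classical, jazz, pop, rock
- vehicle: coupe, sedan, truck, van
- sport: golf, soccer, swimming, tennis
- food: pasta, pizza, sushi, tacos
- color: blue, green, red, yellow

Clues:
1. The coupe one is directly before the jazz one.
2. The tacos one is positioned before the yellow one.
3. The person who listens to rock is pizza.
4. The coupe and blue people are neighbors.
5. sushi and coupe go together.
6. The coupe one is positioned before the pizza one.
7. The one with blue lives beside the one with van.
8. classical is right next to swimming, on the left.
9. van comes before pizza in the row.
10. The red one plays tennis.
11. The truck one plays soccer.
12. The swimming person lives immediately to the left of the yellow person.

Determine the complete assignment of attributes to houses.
Solution:

House | Music | Vehicle | Sport | Food | Color
----------------------------------------------
  1   | classical | coupe | tennis | sushi | red
  2   | jazz | sedan | swimming | tacos | blue
  3   | pop | van | golf | pasta | yellow
  4   | rock | truck | soccer | pizza | green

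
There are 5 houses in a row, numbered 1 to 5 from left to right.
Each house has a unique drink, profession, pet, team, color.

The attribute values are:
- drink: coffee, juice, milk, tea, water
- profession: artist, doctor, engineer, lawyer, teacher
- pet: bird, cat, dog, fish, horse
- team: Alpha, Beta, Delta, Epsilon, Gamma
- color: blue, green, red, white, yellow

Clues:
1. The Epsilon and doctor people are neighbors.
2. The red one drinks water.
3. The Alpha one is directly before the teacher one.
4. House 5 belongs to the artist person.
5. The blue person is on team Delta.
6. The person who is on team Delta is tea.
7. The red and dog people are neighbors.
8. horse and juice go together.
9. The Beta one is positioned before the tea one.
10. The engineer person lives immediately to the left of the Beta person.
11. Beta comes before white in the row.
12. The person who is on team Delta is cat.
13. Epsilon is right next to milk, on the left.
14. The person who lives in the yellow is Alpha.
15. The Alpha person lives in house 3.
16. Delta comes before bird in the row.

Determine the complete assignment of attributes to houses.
Solution:

House | Drink | Profession | Pet | Team | Color
-----------------------------------------------
  1   | water | engineer | fish | Epsilon | red
  2   | milk | doctor | dog | Beta | green
  3   | juice | lawyer | horse | Alpha | yellow
  4   | tea | teacher | cat | Delta | blue
  5   | coffee | artist | bird | Gamma | white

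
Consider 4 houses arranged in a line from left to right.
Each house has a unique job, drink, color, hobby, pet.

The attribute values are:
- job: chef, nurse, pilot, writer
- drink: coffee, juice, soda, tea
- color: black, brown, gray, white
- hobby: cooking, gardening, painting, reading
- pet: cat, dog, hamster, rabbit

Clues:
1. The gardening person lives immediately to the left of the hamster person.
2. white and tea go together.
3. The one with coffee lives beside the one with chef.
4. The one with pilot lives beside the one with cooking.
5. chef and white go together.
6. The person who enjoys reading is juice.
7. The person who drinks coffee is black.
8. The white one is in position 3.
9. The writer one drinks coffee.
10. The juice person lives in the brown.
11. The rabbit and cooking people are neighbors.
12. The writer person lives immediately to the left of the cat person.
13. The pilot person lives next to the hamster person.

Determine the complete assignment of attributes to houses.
Solution:

House | Job | Drink | Color | Hobby | Pet
-----------------------------------------
  1   | pilot | soda | gray | gardening | rabbit
  2   | writer | coffee | black | cooking | hamster
  3   | chef | tea | white | painting | cat
  4   | nurse | juice | brown | reading | dog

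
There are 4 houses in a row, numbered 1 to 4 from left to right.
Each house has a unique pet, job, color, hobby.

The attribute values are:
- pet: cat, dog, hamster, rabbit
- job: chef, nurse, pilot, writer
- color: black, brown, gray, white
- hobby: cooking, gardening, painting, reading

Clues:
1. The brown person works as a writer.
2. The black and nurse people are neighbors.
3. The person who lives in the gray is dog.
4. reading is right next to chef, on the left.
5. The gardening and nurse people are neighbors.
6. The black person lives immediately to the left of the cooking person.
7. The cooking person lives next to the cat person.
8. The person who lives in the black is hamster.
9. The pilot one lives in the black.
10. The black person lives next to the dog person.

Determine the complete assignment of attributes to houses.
Solution:

House | Pet | Job | Color | Hobby
---------------------------------
  1   | hamster | pilot | black | gardening
  2   | dog | nurse | gray | cooking
  3   | cat | writer | brown | reading
  4   | rabbit | chef | white | painting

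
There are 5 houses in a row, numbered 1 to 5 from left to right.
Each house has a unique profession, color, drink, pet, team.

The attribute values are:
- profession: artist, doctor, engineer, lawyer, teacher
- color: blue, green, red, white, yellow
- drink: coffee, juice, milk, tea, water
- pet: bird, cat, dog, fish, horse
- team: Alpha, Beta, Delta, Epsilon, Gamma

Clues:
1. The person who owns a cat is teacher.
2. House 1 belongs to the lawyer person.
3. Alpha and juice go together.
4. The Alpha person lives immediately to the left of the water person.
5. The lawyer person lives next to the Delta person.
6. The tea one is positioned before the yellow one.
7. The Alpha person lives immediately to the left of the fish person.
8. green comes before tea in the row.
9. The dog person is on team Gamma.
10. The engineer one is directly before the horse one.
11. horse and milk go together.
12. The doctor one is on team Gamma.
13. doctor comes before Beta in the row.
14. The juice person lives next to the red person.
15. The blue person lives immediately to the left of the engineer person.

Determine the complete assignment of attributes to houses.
Solution:

House | Profession | Color | Drink | Pet | Team
-----------------------------------------------
  1   | lawyer | blue | juice | bird | Alpha
  2   | engineer | red | water | fish | Delta
  3   | artist | green | milk | horse | Epsilon
  4   | doctor | white | tea | dog | Gamma
  5   | teacher | yellow | coffee | cat | Beta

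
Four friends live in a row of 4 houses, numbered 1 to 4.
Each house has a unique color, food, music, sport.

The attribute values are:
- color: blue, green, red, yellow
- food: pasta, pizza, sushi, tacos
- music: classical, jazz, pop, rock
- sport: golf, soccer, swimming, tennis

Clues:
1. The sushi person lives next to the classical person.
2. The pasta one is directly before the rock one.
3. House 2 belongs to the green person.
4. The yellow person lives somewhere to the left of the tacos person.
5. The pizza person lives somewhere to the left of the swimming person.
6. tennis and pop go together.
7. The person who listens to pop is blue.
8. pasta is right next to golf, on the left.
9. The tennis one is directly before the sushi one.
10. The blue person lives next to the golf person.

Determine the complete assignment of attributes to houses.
Solution:

House | Color | Food | Music | Sport
------------------------------------
  1   | blue | pasta | pop | tennis
  2   | green | sushi | rock | golf
  3   | yellow | pizza | classical | soccer
  4   | red | tacos | jazz | swimming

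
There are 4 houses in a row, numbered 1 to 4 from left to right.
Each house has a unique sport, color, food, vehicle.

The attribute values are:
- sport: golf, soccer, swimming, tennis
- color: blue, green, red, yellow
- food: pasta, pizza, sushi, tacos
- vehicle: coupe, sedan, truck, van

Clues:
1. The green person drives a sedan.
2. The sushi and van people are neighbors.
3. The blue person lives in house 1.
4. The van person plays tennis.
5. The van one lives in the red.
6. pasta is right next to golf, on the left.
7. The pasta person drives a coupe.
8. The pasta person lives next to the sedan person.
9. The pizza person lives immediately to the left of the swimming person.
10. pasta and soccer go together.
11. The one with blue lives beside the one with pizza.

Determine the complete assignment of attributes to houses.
Solution:

House | Sport | Color | Food | Vehicle
--------------------------------------
  1   | soccer | blue | pasta | coupe
  2   | golf | green | pizza | sedan
  3   | swimming | yellow | sushi | truck
  4   | tennis | red | tacos | van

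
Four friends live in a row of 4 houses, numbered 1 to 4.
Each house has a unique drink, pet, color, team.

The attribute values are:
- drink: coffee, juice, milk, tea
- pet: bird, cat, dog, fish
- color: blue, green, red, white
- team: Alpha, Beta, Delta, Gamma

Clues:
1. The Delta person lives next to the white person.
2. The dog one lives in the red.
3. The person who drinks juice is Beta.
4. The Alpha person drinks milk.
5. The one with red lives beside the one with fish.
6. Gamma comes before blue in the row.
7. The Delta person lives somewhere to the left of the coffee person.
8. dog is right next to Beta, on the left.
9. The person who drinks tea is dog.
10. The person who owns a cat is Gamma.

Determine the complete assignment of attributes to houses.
Solution:

House | Drink | Pet | Color | Team
----------------------------------
  1   | tea | dog | red | Delta
  2   | juice | fish | white | Beta
  3   | coffee | cat | green | Gamma
  4   | milk | bird | blue | Alpha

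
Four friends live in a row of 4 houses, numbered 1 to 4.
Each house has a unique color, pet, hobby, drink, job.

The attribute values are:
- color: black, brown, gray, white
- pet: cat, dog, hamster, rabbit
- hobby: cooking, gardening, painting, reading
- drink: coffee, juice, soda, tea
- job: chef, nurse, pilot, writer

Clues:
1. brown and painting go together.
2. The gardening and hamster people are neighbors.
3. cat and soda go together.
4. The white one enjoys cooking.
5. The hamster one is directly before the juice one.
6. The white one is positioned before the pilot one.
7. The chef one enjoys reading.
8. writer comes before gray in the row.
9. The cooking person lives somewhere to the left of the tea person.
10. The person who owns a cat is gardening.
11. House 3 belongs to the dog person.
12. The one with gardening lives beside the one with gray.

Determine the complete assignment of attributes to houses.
Solution:

House | Color | Pet | Hobby | Drink | Job
-----------------------------------------
  1   | black | cat | gardening | soda | writer
  2   | gray | hamster | reading | coffee | chef
  3   | white | dog | cooking | juice | nurse
  4   | brown | rabbit | painting | tea | pilot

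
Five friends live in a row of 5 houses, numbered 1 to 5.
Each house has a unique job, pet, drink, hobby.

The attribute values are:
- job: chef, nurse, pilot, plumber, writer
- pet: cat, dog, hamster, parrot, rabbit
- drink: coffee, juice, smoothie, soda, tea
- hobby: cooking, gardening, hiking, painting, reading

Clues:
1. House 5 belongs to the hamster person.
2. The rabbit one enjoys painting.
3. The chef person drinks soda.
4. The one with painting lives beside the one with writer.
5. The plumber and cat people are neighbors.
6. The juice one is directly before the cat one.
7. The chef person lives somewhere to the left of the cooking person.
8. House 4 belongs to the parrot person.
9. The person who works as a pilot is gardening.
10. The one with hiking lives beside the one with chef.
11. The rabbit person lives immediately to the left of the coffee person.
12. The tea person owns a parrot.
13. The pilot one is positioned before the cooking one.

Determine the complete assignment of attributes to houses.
Solution:

House | Job | Pet | Drink | Hobby
---------------------------------
  1   | plumber | rabbit | juice | painting
  2   | writer | cat | coffee | hiking
  3   | chef | dog | soda | reading
  4   | pilot | parrot | tea | gardening
  5   | nurse | hamster | smoothie | cooking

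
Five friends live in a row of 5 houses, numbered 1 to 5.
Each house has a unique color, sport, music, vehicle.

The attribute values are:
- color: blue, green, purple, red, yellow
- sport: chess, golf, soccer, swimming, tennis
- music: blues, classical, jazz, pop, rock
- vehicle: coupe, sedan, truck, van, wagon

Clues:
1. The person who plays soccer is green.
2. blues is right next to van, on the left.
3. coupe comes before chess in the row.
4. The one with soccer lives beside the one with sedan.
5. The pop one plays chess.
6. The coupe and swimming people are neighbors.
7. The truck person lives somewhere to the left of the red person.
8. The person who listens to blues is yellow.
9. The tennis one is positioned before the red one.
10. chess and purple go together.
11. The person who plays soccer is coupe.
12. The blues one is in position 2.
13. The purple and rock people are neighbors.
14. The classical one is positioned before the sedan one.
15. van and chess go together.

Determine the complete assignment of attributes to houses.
Solution:

House | Color | Sport | Music | Vehicle
---------------------------------------
  1   | green | soccer | classical | coupe
  2   | yellow | swimming | blues | sedan
  3   | purple | chess | pop | van
  4   | blue | tennis | rock | truck
  5   | red | golf | jazz | wagon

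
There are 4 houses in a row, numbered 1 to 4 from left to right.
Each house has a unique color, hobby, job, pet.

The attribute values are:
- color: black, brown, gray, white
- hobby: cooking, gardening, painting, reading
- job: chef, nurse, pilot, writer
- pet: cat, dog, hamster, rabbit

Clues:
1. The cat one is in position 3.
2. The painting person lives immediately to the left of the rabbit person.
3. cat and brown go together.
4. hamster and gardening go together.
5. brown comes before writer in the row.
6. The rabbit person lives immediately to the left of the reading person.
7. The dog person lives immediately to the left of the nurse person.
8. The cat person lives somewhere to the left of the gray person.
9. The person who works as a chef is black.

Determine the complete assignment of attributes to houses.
Solution:

House | Color | Hobby | Job | Pet
---------------------------------
  1   | black | painting | chef | dog
  2   | white | cooking | nurse | rabbit
  3   | brown | reading | pilot | cat
  4   | gray | gardening | writer | hamster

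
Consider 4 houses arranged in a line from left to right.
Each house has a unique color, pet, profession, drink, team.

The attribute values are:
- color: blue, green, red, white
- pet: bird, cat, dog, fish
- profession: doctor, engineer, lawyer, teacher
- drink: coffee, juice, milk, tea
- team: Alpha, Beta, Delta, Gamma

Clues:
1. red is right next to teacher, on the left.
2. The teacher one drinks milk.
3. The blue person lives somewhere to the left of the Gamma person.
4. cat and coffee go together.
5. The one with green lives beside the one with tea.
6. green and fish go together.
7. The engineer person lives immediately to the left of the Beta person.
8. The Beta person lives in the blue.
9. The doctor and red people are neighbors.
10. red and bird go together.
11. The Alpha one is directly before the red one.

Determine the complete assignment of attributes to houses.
Solution:

House | Color | Pet | Profession | Drink | Team
-----------------------------------------------
  1   | green | fish | doctor | juice | Alpha
  2   | red | bird | engineer | tea | Delta
  3   | blue | dog | teacher | milk | Beta
  4   | white | cat | lawyer | coffee | Gamma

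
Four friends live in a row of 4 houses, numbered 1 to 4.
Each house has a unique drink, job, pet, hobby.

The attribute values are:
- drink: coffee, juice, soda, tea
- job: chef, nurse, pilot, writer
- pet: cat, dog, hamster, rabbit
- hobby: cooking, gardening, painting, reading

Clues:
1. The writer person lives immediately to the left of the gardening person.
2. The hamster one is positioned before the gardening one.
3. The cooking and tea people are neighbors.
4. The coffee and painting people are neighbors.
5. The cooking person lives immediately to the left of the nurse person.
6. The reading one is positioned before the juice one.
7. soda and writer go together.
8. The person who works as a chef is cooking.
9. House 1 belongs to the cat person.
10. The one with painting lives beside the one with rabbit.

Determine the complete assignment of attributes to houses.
Solution:

House | Drink | Job | Pet | Hobby
---------------------------------
  1   | coffee | chef | cat | cooking
  2   | tea | nurse | hamster | painting
  3   | soda | writer | rabbit | reading
  4   | juice | pilot | dog | gardening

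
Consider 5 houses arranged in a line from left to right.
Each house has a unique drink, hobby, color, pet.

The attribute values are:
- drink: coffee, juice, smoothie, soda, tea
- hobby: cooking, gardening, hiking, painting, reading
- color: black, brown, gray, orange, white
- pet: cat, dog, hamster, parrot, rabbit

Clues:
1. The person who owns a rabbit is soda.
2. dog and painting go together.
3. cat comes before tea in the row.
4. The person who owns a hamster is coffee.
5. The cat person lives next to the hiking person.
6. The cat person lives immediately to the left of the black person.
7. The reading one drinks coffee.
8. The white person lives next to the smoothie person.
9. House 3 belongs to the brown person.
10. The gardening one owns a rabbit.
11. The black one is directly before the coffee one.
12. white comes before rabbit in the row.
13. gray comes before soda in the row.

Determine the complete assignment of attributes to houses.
Solution:

House | Drink | Hobby | Color | Pet
-----------------------------------
  1   | juice | cooking | white | cat
  2   | smoothie | hiking | black | parrot
  3   | coffee | reading | brown | hamster
  4   | tea | painting | gray | dog
  5   | soda | gardening | orange | rabbit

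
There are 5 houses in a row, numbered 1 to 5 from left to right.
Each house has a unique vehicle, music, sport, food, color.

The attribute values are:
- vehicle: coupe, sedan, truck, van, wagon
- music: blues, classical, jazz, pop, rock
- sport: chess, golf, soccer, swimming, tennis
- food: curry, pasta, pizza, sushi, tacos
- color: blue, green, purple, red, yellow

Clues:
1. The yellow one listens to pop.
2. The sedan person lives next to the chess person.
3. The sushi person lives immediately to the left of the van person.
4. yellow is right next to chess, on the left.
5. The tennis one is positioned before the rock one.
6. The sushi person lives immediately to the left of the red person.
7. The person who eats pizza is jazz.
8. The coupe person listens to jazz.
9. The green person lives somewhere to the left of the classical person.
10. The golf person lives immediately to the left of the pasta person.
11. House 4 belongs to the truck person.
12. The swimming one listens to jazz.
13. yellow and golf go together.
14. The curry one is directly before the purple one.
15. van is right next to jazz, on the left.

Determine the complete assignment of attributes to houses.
Solution:

House | Vehicle | Music | Sport | Food | Color
----------------------------------------------
  1   | sedan | pop | golf | sushi | yellow
  2   | van | blues | chess | pasta | red
  3   | coupe | jazz | swimming | pizza | green
  4   | truck | classical | tennis | curry | blue
  5   | wagon | rock | soccer | tacos | purple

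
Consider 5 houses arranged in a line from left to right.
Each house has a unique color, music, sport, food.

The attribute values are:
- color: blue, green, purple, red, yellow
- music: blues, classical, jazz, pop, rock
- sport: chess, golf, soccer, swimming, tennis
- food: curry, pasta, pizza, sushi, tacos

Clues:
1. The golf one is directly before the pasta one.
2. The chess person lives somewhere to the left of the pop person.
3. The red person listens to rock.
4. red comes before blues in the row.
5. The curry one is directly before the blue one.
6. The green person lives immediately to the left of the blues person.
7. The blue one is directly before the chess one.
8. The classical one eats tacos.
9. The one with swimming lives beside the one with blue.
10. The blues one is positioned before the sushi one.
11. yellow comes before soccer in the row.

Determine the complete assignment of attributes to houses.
Solution:

House | Color | Music | Sport | Food
------------------------------------
  1   | red | rock | swimming | curry
  2   | blue | classical | golf | tacos
  3   | green | jazz | chess | pasta
  4   | yellow | blues | tennis | pizza
  5   | purple | pop | soccer | sushi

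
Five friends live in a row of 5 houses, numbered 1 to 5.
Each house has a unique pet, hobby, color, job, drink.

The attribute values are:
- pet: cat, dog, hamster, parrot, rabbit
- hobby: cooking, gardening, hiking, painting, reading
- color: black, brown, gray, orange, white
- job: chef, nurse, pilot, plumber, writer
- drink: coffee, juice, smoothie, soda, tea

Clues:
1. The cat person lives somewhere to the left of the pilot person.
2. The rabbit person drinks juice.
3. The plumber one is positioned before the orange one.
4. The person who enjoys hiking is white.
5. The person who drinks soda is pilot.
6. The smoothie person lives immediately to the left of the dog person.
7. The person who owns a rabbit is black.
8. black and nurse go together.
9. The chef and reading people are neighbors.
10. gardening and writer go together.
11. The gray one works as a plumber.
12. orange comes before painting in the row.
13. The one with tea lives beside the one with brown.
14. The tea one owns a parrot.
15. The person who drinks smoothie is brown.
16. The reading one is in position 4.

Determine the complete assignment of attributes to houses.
Solution:

House | Pet | Hobby | Color | Job | Drink
-----------------------------------------
  1   | parrot | cooking | gray | plumber | tea
  2   | cat | gardening | brown | writer | smoothie
  3   | dog | hiking | white | chef | coffee
  4   | hamster | reading | orange | pilot | soda
  5   | rabbit | painting | black | nurse | juice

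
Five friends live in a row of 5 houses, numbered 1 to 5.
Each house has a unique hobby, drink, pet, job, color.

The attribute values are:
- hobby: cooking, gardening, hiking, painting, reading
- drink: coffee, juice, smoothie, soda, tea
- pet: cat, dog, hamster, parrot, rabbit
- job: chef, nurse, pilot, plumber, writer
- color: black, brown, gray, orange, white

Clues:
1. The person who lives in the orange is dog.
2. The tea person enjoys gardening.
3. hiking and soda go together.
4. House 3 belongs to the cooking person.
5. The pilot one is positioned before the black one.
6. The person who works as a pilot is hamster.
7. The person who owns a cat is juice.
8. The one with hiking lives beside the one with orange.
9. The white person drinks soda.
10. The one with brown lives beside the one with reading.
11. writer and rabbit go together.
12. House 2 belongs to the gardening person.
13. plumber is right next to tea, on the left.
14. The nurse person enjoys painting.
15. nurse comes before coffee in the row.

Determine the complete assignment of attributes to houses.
Solution:

House | Hobby | Drink | Pet | Job | Color
-----------------------------------------
  1   | hiking | soda | parrot | plumber | white
  2   | gardening | tea | dog | chef | orange
  3   | cooking | smoothie | hamster | pilot | gray
  4   | painting | juice | cat | nurse | brown
  5   | reading | coffee | rabbit | writer | black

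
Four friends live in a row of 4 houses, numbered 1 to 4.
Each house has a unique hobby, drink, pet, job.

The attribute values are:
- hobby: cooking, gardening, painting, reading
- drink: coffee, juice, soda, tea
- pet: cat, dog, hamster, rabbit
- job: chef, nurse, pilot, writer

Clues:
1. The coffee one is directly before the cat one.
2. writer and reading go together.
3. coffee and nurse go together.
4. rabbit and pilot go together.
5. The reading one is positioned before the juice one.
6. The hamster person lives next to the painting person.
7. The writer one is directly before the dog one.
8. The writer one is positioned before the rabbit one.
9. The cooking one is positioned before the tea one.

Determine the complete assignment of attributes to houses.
Solution:

House | Hobby | Drink | Pet | Job
---------------------------------
  1   | reading | soda | hamster | writer
  2   | painting | coffee | dog | nurse
  3   | cooking | juice | cat | chef
  4   | gardening | tea | rabbit | pilot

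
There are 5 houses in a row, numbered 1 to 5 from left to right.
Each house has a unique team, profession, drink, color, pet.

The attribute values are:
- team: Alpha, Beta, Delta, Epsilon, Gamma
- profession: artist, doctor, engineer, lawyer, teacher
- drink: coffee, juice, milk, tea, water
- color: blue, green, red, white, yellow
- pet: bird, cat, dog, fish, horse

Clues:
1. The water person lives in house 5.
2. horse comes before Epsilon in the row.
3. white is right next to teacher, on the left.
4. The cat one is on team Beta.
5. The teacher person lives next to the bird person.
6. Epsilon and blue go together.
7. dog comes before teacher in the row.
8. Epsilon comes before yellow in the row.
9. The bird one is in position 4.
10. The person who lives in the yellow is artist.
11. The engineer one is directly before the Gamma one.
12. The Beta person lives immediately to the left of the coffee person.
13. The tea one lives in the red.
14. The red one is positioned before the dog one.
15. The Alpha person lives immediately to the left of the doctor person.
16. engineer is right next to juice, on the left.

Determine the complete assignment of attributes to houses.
Solution:

House | Team | Profession | Drink | Color | Pet
-----------------------------------------------
  1   | Alpha | engineer | tea | red | horse
  2   | Gamma | doctor | juice | white | dog
  3   | Beta | teacher | milk | green | cat
  4   | Epsilon | lawyer | coffee | blue | bird
  5   | Delta | artist | water | yellow | fish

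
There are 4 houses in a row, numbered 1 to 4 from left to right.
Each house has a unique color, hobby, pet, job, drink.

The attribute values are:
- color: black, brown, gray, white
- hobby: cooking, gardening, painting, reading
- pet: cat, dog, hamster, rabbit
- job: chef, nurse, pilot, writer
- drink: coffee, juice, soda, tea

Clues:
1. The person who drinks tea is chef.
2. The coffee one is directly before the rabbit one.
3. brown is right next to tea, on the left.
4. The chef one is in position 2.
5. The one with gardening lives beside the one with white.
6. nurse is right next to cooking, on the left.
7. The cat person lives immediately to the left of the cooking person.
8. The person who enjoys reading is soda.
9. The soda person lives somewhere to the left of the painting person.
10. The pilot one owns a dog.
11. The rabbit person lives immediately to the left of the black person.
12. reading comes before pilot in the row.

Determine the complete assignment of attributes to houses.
Solution:

House | Color | Hobby | Pet | Job | Drink
-----------------------------------------
  1   | brown | gardening | cat | nurse | coffee
  2   | white | cooking | rabbit | chef | tea
  3   | black | reading | hamster | writer | soda
  4   | gray | painting | dog | pilot | juice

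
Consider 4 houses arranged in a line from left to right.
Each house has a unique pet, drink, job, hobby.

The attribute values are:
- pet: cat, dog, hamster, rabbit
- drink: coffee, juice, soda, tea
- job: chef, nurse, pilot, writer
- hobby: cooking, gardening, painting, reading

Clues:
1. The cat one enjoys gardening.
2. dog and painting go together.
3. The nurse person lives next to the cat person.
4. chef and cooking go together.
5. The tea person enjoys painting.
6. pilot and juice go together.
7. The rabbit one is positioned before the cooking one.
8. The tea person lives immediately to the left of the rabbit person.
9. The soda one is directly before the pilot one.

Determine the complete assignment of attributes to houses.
Solution:

House | Pet | Drink | Job | Hobby
---------------------------------
  1   | dog | tea | writer | painting
  2   | rabbit | soda | nurse | reading
  3   | cat | juice | pilot | gardening
  4   | hamster | coffee | chef | cooking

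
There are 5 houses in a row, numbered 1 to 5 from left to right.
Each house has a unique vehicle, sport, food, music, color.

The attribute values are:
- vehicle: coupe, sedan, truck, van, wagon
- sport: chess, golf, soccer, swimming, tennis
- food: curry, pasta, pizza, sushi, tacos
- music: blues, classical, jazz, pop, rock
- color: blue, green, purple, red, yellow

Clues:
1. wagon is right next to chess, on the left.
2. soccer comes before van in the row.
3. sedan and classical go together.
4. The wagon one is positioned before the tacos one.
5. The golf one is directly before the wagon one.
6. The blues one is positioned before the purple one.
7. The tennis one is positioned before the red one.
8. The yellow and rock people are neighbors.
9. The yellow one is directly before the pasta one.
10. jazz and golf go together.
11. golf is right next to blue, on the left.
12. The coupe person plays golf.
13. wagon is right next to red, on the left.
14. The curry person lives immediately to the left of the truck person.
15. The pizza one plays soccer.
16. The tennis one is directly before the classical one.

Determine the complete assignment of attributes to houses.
Solution:

House | Vehicle | Sport | Food | Music | Color
----------------------------------------------
  1   | coupe | golf | sushi | jazz | yellow
  2   | wagon | tennis | pasta | rock | blue
  3   | sedan | chess | curry | classical | red
  4   | truck | soccer | pizza | blues | green
  5   | van | swimming | tacos | pop | purple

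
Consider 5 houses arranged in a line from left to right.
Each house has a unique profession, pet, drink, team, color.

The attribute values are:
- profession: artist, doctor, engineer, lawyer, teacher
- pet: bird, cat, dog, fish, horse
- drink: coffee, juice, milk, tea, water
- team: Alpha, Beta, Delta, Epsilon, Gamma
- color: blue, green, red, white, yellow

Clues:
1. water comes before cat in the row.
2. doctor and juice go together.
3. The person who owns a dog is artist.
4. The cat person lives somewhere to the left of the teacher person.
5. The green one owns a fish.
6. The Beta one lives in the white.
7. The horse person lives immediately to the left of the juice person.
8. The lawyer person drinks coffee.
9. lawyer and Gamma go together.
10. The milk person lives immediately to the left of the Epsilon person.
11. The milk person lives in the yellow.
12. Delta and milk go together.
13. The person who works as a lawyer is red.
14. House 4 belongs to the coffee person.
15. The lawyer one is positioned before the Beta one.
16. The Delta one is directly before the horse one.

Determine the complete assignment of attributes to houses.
Solution:

House | Profession | Pet | Drink | Team | Color
-----------------------------------------------
  1   | artist | dog | milk | Delta | yellow
  2   | engineer | horse | water | Epsilon | blue
  3   | doctor | fish | juice | Alpha | green
  4   | lawyer | cat | coffee | Gamma | red
  5   | teacher | bird | tea | Beta | white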